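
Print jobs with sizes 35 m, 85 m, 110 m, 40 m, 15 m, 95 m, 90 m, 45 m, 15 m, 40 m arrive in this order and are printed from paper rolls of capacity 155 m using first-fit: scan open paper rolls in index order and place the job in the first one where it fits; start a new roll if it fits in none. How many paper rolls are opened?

4

  35 → roll 1 (new)  [load 35/155]
  85 → roll 1  [load 120/155]
  110 → roll 2 (new)  [load 110/155]
  40 → roll 2  [load 150/155]
  15 → roll 1  [load 135/155]
  95 → roll 3 (new)  [load 95/155]
  90 → roll 4 (new)  [load 90/155]
  45 → roll 3  [load 140/155]
  15 → roll 1  [load 150/155]
  40 → roll 4  [load 130/155]
4 paper rolls opened.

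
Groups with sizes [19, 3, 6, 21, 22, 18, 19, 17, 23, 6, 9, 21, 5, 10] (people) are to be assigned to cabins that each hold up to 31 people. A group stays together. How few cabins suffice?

8

Total = 23 + 22 + 21 + 21 + 19 + 19 + 18 + 17 + 10 + 9 + 6 + 6 + 5 + 3 = 199 people.
Lower bound: ⌈199/31⌉ = 7 cabins.
Also, 8 groups each exceed 31/2 people, and no two of those can share a cabin, so at least 8 cabins are needed.
A packing using 8 cabins:
  cabin 1: 23 + 6 = 29
  cabin 2: 22 + 9 = 31
  cabin 3: 21 + 10 = 31
  cabin 4: 21 + 6 + 3 = 30
  cabin 5: 19 + 5 = 24
  cabin 6: 19 = 19
  cabin 7: 18 = 18
  cabin 8: 17 = 17
This matches the lower bound, so 8 is optimal.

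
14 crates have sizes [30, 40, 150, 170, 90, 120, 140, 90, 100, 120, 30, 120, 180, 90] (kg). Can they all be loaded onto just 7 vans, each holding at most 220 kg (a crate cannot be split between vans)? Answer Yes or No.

Total = 1470 kg; ⌈1470/220⌉ = 7.
The bound of 7 does not rule out 7, but exhaustive search shows no assignment into 7 vans of capacity 220 kg exists — the minimum is 8.

No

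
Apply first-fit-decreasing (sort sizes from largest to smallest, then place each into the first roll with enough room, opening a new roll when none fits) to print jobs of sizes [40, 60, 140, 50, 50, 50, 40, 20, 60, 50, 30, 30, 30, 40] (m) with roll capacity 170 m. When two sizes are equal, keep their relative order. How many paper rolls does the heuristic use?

Sorted descending: 140, 60, 60, 50, 50, 50, 50, 40, 40, 40, 30, 30, 30, 20.
  140 → roll 1 (new)  [load 140/170]
  60 → roll 2 (new)  [load 60/170]
  60 → roll 2  [load 120/170]
  50 → roll 2  [load 170/170]
  50 → roll 3 (new)  [load 50/170]
  50 → roll 3  [load 100/170]
  50 → roll 3  [load 150/170]
  40 → roll 4 (new)  [load 40/170]
  40 → roll 4  [load 80/170]
  40 → roll 4  [load 120/170]
  30 → roll 1  [load 170/170]
  30 → roll 4  [load 150/170]
  30 → roll 5 (new)  [load 30/170]
  20 → roll 3  [load 170/170]
5 paper rolls opened.

5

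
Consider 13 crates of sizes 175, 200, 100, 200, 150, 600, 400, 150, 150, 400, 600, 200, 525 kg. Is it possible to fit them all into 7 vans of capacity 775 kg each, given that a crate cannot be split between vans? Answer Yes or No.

Yes

A valid assignment using 6 vans:
  van 1: 600 + 175 = 775
  van 2: 600 + 150 = 750
  van 3: 525 + 200 = 725
  van 4: 400 + 200 + 150 = 750
  van 5: 400 + 200 + 150 = 750
  van 6: 100 = 100
That uses only 6 ≤ 7, so 7 vans are enough.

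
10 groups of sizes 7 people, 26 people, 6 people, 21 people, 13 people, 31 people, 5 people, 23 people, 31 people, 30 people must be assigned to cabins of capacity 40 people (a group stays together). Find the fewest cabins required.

6

Total = 31 + 31 + 30 + 26 + 23 + 21 + 13 + 7 + 6 + 5 = 193 people.
Lower bound: ⌈193/40⌉ = 5 cabins.
Also, 6 groups each exceed 20 people, and no two of those can share a cabin, so at least 6 cabins are needed.
A packing using 6 cabins:
  cabin 1: 31 + 7 = 38
  cabin 2: 31 + 6 = 37
  cabin 3: 30 + 5 = 35
  cabin 4: 26 + 13 = 39
  cabin 5: 23 = 23
  cabin 6: 21 = 21
This matches the lower bound, so 6 is optimal.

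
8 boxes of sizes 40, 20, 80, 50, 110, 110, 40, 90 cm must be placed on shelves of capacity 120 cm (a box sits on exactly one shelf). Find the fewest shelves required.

5

Total = 110 + 110 + 90 + 80 + 50 + 40 + 40 + 20 = 540 cm.
Lower bound: ⌈540/120⌉ = 5 shelves.
A packing using 5 shelves:
  shelf 1: 110 = 110
  shelf 2: 110 = 110
  shelf 3: 90 + 20 = 110
  shelf 4: 80 + 40 = 120
  shelf 5: 50 + 40 = 90
This matches the lower bound, so 5 is optimal.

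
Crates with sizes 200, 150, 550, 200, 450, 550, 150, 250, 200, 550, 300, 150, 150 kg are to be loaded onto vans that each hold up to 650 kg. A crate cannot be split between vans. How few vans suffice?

7

Total = 550 + 550 + 550 + 450 + 300 + 250 + 200 + 200 + 200 + 150 + 150 + 150 + 150 = 3850 kg.
Lower bound: ⌈3850/650⌉ = 6 vans.
A packing using 7 vans:
  van 1: 550 = 550
  van 2: 550 = 550
  van 3: 550 = 550
  van 4: 450 + 200 = 650
  van 5: 300 + 250 = 550
  van 6: 200 + 200 + 150 = 550
  van 7: 150 + 150 + 150 = 450
No arrangement into 6 vans stays within capacity, so 7 is optimal.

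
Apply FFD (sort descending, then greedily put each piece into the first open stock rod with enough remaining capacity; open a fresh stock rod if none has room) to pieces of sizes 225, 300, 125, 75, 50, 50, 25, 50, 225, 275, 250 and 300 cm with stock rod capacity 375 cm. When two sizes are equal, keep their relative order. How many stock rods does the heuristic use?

6

Sorted descending: 300, 300, 275, 250, 225, 225, 125, 75, 50, 50, 50, 25.
  300 → stock rod 1 (new)  [load 300/375]
  300 → stock rod 2 (new)  [load 300/375]
  275 → stock rod 3 (new)  [load 275/375]
  250 → stock rod 4 (new)  [load 250/375]
  225 → stock rod 5 (new)  [load 225/375]
  225 → stock rod 6 (new)  [load 225/375]
  125 → stock rod 4  [load 375/375]
  75 → stock rod 1  [load 375/375]
  50 → stock rod 2  [load 350/375]
  50 → stock rod 3  [load 325/375]
  50 → stock rod 3  [load 375/375]
  25 → stock rod 2  [load 375/375]
6 stock rods opened.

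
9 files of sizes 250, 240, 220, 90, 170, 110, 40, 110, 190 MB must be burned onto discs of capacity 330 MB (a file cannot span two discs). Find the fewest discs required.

5

Total = 250 + 240 + 220 + 190 + 170 + 110 + 110 + 90 + 40 = 1420 MB.
Lower bound: ⌈1420/330⌉ = 5 discs.
A packing using 5 discs:
  disc 1: 250 + 40 = 290
  disc 2: 240 + 90 = 330
  disc 3: 220 + 110 = 330
  disc 4: 190 + 110 = 300
  disc 5: 170 = 170
This matches the lower bound, so 5 is optimal.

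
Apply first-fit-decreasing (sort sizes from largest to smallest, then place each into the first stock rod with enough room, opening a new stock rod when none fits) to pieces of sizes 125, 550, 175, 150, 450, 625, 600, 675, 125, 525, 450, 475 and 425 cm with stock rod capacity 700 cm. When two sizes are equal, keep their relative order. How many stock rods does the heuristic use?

Sorted descending: 675, 625, 600, 550, 525, 475, 450, 450, 425, 175, 150, 125, 125.
  675 → stock rod 1 (new)  [load 675/700]
  625 → stock rod 2 (new)  [load 625/700]
  600 → stock rod 3 (new)  [load 600/700]
  550 → stock rod 4 (new)  [load 550/700]
  525 → stock rod 5 (new)  [load 525/700]
  475 → stock rod 6 (new)  [load 475/700]
  450 → stock rod 7 (new)  [load 450/700]
  450 → stock rod 8 (new)  [load 450/700]
  425 → stock rod 9 (new)  [load 425/700]
  175 → stock rod 5  [load 700/700]
  150 → stock rod 4  [load 700/700]
  125 → stock rod 6  [load 600/700]
  125 → stock rod 7  [load 575/700]
9 stock rods opened.

9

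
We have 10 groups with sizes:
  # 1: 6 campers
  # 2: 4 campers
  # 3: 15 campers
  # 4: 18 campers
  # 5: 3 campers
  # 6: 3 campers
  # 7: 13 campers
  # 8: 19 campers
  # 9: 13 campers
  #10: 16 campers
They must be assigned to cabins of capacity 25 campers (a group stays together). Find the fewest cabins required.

6

Total = 19 + 18 + 16 + 15 + 13 + 13 + 6 + 4 + 3 + 3 = 110 campers.
Lower bound: ⌈110/25⌉ = 5 cabins.
Also, 6 groups each exceed 25/2 campers, and no two of those can share a cabin, so at least 6 cabins are needed.
A packing using 6 cabins:
  cabin 1: 19 + 6 = 25
  cabin 2: 18 + 4 + 3 = 25
  cabin 3: 16 + 3 = 19
  cabin 4: 15 = 15
  cabin 5: 13 = 13
  cabin 6: 13 = 13
This matches the lower bound, so 6 is optimal.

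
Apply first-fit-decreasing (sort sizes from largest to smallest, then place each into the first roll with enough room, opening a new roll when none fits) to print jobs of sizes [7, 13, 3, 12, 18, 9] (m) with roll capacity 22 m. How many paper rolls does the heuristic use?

3

Sorted descending: 18, 13, 12, 9, 7, 3.
  18 → roll 1 (new)  [load 18/22]
  13 → roll 2 (new)  [load 13/22]
  12 → roll 3 (new)  [load 12/22]
  9 → roll 2  [load 22/22]
  7 → roll 3  [load 19/22]
  3 → roll 1  [load 21/22]
3 paper rolls opened.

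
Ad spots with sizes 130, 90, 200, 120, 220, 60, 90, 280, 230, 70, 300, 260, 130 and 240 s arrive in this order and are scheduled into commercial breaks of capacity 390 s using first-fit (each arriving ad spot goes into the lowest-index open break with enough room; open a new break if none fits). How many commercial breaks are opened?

  130 → break 1 (new)  [load 130/390]
  90 → break 1  [load 220/390]
  200 → break 2 (new)  [load 200/390]
  120 → break 1  [load 340/390]
  220 → break 3 (new)  [load 220/390]
  60 → break 2  [load 260/390]
  90 → break 2  [load 350/390]
  280 → break 4 (new)  [load 280/390]
  230 → break 5 (new)  [load 230/390]
  70 → break 3  [load 290/390]
  300 → break 6 (new)  [load 300/390]
  260 → break 7 (new)  [load 260/390]
  130 → break 5  [load 360/390]
  240 → break 8 (new)  [load 240/390]
8 commercial breaks opened.

8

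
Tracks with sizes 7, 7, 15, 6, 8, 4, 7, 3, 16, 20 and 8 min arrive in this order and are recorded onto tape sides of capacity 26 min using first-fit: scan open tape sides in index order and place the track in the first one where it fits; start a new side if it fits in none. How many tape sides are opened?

  7 → side 1 (new)  [load 7/26]
  7 → side 1  [load 14/26]
  15 → side 2 (new)  [load 15/26]
  6 → side 1  [load 20/26]
  8 → side 2  [load 23/26]
  4 → side 1  [load 24/26]
  7 → side 3 (new)  [load 7/26]
  3 → side 2  [load 26/26]
  16 → side 3  [load 23/26]
  20 → side 4 (new)  [load 20/26]
  8 → side 5 (new)  [load 8/26]
5 tape sides opened.

5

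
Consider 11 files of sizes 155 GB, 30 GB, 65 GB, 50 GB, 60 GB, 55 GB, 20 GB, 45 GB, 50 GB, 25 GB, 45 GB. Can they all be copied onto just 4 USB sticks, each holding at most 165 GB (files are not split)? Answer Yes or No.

Yes

A valid assignment using 4 USB sticks:
  USB stick 1: 155 = 155
  USB stick 2: 65 + 60 + 30 = 155
  USB stick 3: 55 + 50 + 50 = 155
  USB stick 4: 45 + 45 + 25 + 20 = 135
Every load is within 165 GB, so 4 USB sticks suffice.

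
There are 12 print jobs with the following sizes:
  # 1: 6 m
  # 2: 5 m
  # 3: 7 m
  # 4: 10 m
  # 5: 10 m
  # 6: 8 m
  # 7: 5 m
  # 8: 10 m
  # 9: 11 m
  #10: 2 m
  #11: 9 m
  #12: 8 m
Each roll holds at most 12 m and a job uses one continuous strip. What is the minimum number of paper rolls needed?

Total = 11 + 10 + 10 + 10 + 9 + 8 + 8 + 7 + 6 + 5 + 5 + 2 = 91 m.
Lower bound: ⌈91/12⌉ = 8 paper rolls.
A packing using 9 paper rolls:
  roll 1: 11 = 11
  roll 2: 10 + 2 = 12
  roll 3: 10 = 10
  roll 4: 10 = 10
  roll 5: 9 = 9
  roll 6: 8 = 8
  roll 7: 8 = 8
  roll 8: 7 + 5 = 12
  roll 9: 6 + 5 = 11
No arrangement into 8 paper rolls stays within capacity, so 9 is optimal.

9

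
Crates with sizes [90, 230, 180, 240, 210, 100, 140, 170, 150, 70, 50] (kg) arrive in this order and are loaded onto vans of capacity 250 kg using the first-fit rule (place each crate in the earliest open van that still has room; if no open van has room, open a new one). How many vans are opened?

  90 → van 1 (new)  [load 90/250]
  230 → van 2 (new)  [load 230/250]
  180 → van 3 (new)  [load 180/250]
  240 → van 4 (new)  [load 240/250]
  210 → van 5 (new)  [load 210/250]
  100 → van 1  [load 190/250]
  140 → van 6 (new)  [load 140/250]
  170 → van 7 (new)  [load 170/250]
  150 → van 8 (new)  [load 150/250]
  70 → van 3  [load 250/250]
  50 → van 1  [load 240/250]
8 vans opened.

8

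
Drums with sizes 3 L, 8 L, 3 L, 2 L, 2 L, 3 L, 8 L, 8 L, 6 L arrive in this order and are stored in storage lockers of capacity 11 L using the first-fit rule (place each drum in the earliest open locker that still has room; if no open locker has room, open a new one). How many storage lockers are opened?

5

  3 → locker 1 (new)  [load 3/11]
  8 → locker 1  [load 11/11]
  3 → locker 2 (new)  [load 3/11]
  2 → locker 2  [load 5/11]
  2 → locker 2  [load 7/11]
  3 → locker 2  [load 10/11]
  8 → locker 3 (new)  [load 8/11]
  8 → locker 4 (new)  [load 8/11]
  6 → locker 5 (new)  [load 6/11]
5 storage lockers opened.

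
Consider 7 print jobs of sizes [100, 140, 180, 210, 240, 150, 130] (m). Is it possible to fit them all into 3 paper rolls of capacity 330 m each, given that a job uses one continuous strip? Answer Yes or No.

No

Total = 1150 m; ⌈1150/330⌉ = 4.
At least 4 paper rolls are required, but only 3 are allowed.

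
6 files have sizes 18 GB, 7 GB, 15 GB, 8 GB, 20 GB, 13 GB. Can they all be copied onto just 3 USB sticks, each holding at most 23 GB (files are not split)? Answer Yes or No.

Total = 81 GB; ⌈81/23⌉ = 4.
At least 4 USB sticks are required, but only 3 are allowed.

No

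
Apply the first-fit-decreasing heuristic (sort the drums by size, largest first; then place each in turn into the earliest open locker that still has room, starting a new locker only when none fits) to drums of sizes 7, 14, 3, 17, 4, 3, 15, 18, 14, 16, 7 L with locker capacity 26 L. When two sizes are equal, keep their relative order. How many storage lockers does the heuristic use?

Sorted descending: 18, 17, 16, 15, 14, 14, 7, 7, 4, 3, 3.
  18 → locker 1 (new)  [load 18/26]
  17 → locker 2 (new)  [load 17/26]
  16 → locker 3 (new)  [load 16/26]
  15 → locker 4 (new)  [load 15/26]
  14 → locker 5 (new)  [load 14/26]
  14 → locker 6 (new)  [load 14/26]
  7 → locker 1  [load 25/26]
  7 → locker 2  [load 24/26]
  4 → locker 3  [load 20/26]
  3 → locker 3  [load 23/26]
  3 → locker 3  [load 26/26]
6 storage lockers opened.

6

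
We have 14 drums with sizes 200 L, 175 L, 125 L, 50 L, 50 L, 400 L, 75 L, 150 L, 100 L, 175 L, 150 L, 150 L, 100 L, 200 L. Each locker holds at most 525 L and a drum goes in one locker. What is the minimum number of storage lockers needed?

4

Total = 400 + 200 + 200 + 175 + 175 + 150 + 150 + 150 + 125 + 100 + 100 + 75 + 50 + 50 = 2100 L.
Lower bound: ⌈2100/525⌉ = 4 storage lockers.
A packing using 4 storage lockers:
  locker 1: 400 + 125 = 525
  locker 2: 200 + 200 + 75 + 50 = 525
  locker 3: 175 + 150 + 150 + 50 = 525
  locker 4: 175 + 150 + 100 + 100 = 525
This matches the lower bound, so 4 is optimal.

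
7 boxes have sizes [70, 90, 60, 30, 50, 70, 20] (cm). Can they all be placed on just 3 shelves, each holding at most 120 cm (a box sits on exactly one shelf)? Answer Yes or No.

Total = 390 cm; ⌈390/120⌉ = 4.
At least 4 shelves are required, but only 3 are allowed.

No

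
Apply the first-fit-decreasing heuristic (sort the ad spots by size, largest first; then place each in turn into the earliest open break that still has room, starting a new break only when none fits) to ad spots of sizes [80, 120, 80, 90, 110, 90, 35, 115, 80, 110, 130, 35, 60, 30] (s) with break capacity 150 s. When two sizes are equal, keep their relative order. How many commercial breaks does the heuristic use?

Sorted descending: 130, 120, 115, 110, 110, 90, 90, 80, 80, 80, 60, 35, 35, 30.
  130 → break 1 (new)  [load 130/150]
  120 → break 2 (new)  [load 120/150]
  115 → break 3 (new)  [load 115/150]
  110 → break 4 (new)  [load 110/150]
  110 → break 5 (new)  [load 110/150]
  90 → break 6 (new)  [load 90/150]
  90 → break 7 (new)  [load 90/150]
  80 → break 8 (new)  [load 80/150]
  80 → break 9 (new)  [load 80/150]
  80 → break 10 (new)  [load 80/150]
  60 → break 6  [load 150/150]
  35 → break 3  [load 150/150]
  35 → break 4  [load 145/150]
  30 → break 2  [load 150/150]
10 commercial breaks opened.

10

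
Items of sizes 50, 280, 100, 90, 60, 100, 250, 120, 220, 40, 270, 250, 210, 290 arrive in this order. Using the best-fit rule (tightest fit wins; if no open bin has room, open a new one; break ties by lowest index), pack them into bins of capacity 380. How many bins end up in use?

  50 → bin 1 (new)  [load 50/380]
  280 → bin 1  [load 330/380]
  100 → bin 2 (new)  [load 100/380]
  90 → bin 2  [load 190/380]
  60 → bin 2  [load 250/380]
  100 → bin 2  [load 350/380]
  250 → bin 3 (new)  [load 250/380]
  120 → bin 3  [load 370/380]
  220 → bin 4 (new)  [load 220/380]
  40 → bin 1  [load 370/380]
  270 → bin 5 (new)  [load 270/380]
  250 → bin 6 (new)  [load 250/380]
  210 → bin 7 (new)  [load 210/380]
  290 → bin 8 (new)  [load 290/380]
8 bins opened.

8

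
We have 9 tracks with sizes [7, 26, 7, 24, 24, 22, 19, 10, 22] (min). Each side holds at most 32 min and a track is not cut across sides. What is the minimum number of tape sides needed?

Total = 26 + 24 + 24 + 22 + 22 + 19 + 10 + 7 + 7 = 161 min.
Lower bound: ⌈161/32⌉ = 6 tape sides.
A packing using 6 tape sides:
  side 1: 26 = 26
  side 2: 24 + 7 = 31
  side 3: 24 + 7 = 31
  side 4: 22 + 10 = 32
  side 5: 22 = 22
  side 6: 19 = 19
This matches the lower bound, so 6 is optimal.

6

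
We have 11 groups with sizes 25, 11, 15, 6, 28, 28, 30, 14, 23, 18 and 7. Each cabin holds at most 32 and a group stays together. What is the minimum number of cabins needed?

7

Total = 30 + 28 + 28 + 25 + 23 + 18 + 15 + 14 + 11 + 7 + 6 = 205.
Lower bound: ⌈205/32⌉ = 7 cabins.
A packing using 7 cabins:
  cabin 1: 30 = 30
  cabin 2: 28 = 28
  cabin 3: 28 = 28
  cabin 4: 25 + 7 = 32
  cabin 5: 23 + 6 = 29
  cabin 6: 18 + 14 = 32
  cabin 7: 15 + 11 = 26
This matches the lower bound, so 7 is optimal.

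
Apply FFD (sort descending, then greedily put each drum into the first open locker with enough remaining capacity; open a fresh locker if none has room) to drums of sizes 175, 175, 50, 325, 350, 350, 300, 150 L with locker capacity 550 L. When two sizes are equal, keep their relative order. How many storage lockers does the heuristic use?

Sorted descending: 350, 350, 325, 300, 175, 175, 150, 50.
  350 → locker 1 (new)  [load 350/550]
  350 → locker 2 (new)  [load 350/550]
  325 → locker 3 (new)  [load 325/550]
  300 → locker 4 (new)  [load 300/550]
  175 → locker 1  [load 525/550]
  175 → locker 2  [load 525/550]
  150 → locker 3  [load 475/550]
  50 → locker 3  [load 525/550]
4 storage lockers opened.

4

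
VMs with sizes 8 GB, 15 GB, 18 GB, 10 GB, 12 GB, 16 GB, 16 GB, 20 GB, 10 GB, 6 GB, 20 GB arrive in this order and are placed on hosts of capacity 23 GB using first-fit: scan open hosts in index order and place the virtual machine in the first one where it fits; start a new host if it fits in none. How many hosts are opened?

  8 → host 1 (new)  [load 8/23]
  15 → host 1  [load 23/23]
  18 → host 2 (new)  [load 18/23]
  10 → host 3 (new)  [load 10/23]
  12 → host 3  [load 22/23]
  16 → host 4 (new)  [load 16/23]
  16 → host 5 (new)  [load 16/23]
  20 → host 6 (new)  [load 20/23]
  10 → host 7 (new)  [load 10/23]
  6 → host 4  [load 22/23]
  20 → host 8 (new)  [load 20/23]
8 hosts opened.

8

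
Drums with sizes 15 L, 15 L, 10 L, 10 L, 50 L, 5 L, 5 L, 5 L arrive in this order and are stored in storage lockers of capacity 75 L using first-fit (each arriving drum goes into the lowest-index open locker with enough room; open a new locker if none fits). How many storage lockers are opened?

  15 → locker 1 (new)  [load 15/75]
  15 → locker 1  [load 30/75]
  10 → locker 1  [load 40/75]
  10 → locker 1  [load 50/75]
  50 → locker 2 (new)  [load 50/75]
  5 → locker 1  [load 55/75]
  5 → locker 1  [load 60/75]
  5 → locker 1  [load 65/75]
2 storage lockers opened.

2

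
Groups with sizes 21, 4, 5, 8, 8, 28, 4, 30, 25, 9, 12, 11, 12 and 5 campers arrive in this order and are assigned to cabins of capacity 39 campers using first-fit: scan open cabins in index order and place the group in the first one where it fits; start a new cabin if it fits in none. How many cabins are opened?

  21 → cabin 1 (new)  [load 21/39]
  4 → cabin 1  [load 25/39]
  5 → cabin 1  [load 30/39]
  8 → cabin 1  [load 38/39]
  8 → cabin 2 (new)  [load 8/39]
  28 → cabin 2  [load 36/39]
  4 → cabin 3 (new)  [load 4/39]
  30 → cabin 3  [load 34/39]
  25 → cabin 4 (new)  [load 25/39]
  9 → cabin 4  [load 34/39]
  12 → cabin 5 (new)  [load 12/39]
  11 → cabin 5  [load 23/39]
  12 → cabin 5  [load 35/39]
  5 → cabin 3  [load 39/39]
5 cabins opened.

5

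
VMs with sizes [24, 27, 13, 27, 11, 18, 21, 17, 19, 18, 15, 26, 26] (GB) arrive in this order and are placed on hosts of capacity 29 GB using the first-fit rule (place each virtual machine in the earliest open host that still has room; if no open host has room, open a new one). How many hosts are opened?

12

  24 → host 1 (new)  [load 24/29]
  27 → host 2 (new)  [load 27/29]
  13 → host 3 (new)  [load 13/29]
  27 → host 4 (new)  [load 27/29]
  11 → host 3  [load 24/29]
  18 → host 5 (new)  [load 18/29]
  21 → host 6 (new)  [load 21/29]
  17 → host 7 (new)  [load 17/29]
  19 → host 8 (new)  [load 19/29]
  18 → host 9 (new)  [load 18/29]
  15 → host 10 (new)  [load 15/29]
  26 → host 11 (new)  [load 26/29]
  26 → host 12 (new)  [load 26/29]
12 hosts opened.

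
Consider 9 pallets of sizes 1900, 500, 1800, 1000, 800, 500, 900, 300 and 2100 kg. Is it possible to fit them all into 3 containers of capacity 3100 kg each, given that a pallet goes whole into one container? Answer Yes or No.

Total = 9800 kg; ⌈9800/3100⌉ = 4.
At least 4 containers are required, but only 3 are allowed.

No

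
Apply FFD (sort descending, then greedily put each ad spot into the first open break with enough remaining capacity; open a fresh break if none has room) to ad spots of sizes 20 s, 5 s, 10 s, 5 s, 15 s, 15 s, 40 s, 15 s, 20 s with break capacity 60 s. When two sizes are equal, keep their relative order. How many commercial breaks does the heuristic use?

Sorted descending: 40, 20, 20, 15, 15, 15, 10, 5, 5.
  40 → break 1 (new)  [load 40/60]
  20 → break 1  [load 60/60]
  20 → break 2 (new)  [load 20/60]
  15 → break 2  [load 35/60]
  15 → break 2  [load 50/60]
  15 → break 3 (new)  [load 15/60]
  10 → break 2  [load 60/60]
  5 → break 3  [load 20/60]
  5 → break 3  [load 25/60]
3 commercial breaks opened.

3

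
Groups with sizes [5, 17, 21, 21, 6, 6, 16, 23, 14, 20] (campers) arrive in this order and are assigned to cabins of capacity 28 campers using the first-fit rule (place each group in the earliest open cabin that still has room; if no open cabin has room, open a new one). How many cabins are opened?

7

  5 → cabin 1 (new)  [load 5/28]
  17 → cabin 1  [load 22/28]
  21 → cabin 2 (new)  [load 21/28]
  21 → cabin 3 (new)  [load 21/28]
  6 → cabin 1  [load 28/28]
  6 → cabin 2  [load 27/28]
  16 → cabin 4 (new)  [load 16/28]
  23 → cabin 5 (new)  [load 23/28]
  14 → cabin 6 (new)  [load 14/28]
  20 → cabin 7 (new)  [load 20/28]
7 cabins opened.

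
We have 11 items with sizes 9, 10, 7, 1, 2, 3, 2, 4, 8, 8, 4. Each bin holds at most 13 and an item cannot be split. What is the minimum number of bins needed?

Total = 10 + 9 + 8 + 8 + 7 + 4 + 4 + 3 + 2 + 2 + 1 = 58.
Lower bound: ⌈58/13⌉ = 5 bins.
A packing using 5 bins:
  bin 1: 10 + 3 = 13
  bin 2: 9 + 4 = 13
  bin 3: 8 + 4 + 1 = 13
  bin 4: 8 + 2 + 2 = 12
  bin 5: 7 = 7
This matches the lower bound, so 5 is optimal.

5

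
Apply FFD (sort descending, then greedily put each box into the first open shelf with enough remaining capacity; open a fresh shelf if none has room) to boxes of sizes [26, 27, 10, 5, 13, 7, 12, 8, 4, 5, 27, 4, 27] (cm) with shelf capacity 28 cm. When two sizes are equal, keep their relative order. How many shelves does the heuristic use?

Sorted descending: 27, 27, 27, 26, 13, 12, 10, 8, 7, 5, 5, 4, 4.
  27 → shelf 1 (new)  [load 27/28]
  27 → shelf 2 (new)  [load 27/28]
  27 → shelf 3 (new)  [load 27/28]
  26 → shelf 4 (new)  [load 26/28]
  13 → shelf 5 (new)  [load 13/28]
  12 → shelf 5  [load 25/28]
  10 → shelf 6 (new)  [load 10/28]
  8 → shelf 6  [load 18/28]
  7 → shelf 6  [load 25/28]
  5 → shelf 7 (new)  [load 5/28]
  5 → shelf 7  [load 10/28]
  4 → shelf 7  [load 14/28]
  4 → shelf 7  [load 18/28]
7 shelves opened.

7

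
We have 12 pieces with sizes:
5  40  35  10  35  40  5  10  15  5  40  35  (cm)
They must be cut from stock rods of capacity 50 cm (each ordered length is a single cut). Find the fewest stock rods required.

6

Total = 40 + 40 + 40 + 35 + 35 + 35 + 15 + 10 + 10 + 5 + 5 + 5 = 275 cm.
Lower bound: ⌈275/50⌉ = 6 stock rods.
A packing using 6 stock rods:
  stock rod 1: 40 + 10 = 50
  stock rod 2: 40 + 10 = 50
  stock rod 3: 40 + 5 + 5 = 50
  stock rod 4: 35 + 15 = 50
  stock rod 5: 35 + 5 = 40
  stock rod 6: 35 = 35
This matches the lower bound, so 6 is optimal.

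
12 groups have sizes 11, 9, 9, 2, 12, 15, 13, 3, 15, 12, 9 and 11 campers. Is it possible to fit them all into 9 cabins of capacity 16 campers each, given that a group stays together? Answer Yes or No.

No

Total = 121 campers; ⌈121/16⌉ = 8.
10 groups each exceed half the capacity and cannot share a cabin, forcing at least 10 cabins.
At least 10 cabins are required, but only 9 are allowed.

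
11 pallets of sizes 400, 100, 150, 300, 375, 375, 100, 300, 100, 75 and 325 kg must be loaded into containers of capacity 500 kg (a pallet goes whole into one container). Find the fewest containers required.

Total = 400 + 375 + 375 + 325 + 300 + 300 + 150 + 100 + 100 + 100 + 75 = 2600 kg.
Lower bound: ⌈2600/500⌉ = 6 containers.
A packing using 6 containers:
  container 1: 400 + 100 = 500
  container 2: 375 + 100 = 475
  container 3: 375 + 100 = 475
  container 4: 325 + 150 = 475
  container 5: 300 + 75 = 375
  container 6: 300 = 300
This matches the lower bound, so 6 is optimal.

6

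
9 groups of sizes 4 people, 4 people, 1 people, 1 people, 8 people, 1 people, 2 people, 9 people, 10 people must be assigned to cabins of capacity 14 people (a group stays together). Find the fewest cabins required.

Total = 10 + 9 + 8 + 4 + 4 + 2 + 1 + 1 + 1 = 40 people.
Lower bound: ⌈40/14⌉ = 3 cabins.
A packing using 3 cabins:
  cabin 1: 10 + 4 = 14
  cabin 2: 9 + 4 + 1 = 14
  cabin 3: 8 + 2 + 1 + 1 = 12
This matches the lower bound, so 3 is optimal.

3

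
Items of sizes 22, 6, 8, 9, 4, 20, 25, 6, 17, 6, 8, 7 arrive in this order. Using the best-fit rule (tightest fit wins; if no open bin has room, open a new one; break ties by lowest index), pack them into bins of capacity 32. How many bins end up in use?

5

  22 → bin 1 (new)  [load 22/32]
  6 → bin 1  [load 28/32]
  8 → bin 2 (new)  [load 8/32]
  9 → bin 2  [load 17/32]
  4 → bin 1  [load 32/32]
  20 → bin 3 (new)  [load 20/32]
  25 → bin 4 (new)  [load 25/32]
  6 → bin 4  [load 31/32]
  17 → bin 5 (new)  [load 17/32]
  6 → bin 3  [load 26/32]
  8 → bin 2  [load 25/32]
  7 → bin 2  [load 32/32]
5 bins opened.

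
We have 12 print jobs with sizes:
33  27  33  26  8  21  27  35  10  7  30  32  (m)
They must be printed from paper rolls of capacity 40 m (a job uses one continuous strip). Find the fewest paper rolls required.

9

Total = 35 + 33 + 33 + 32 + 30 + 27 + 27 + 26 + 21 + 10 + 8 + 7 = 289 m.
Lower bound: ⌈289/40⌉ = 8 paper rolls.
Also, 9 print jobs each exceed 20 m, and no two of those can share a roll, so at least 9 paper rolls are needed.
A packing using 9 paper rolls:
  roll 1: 35 = 35
  roll 2: 33 + 7 = 40
  roll 3: 33 = 33
  roll 4: 32 + 8 = 40
  roll 5: 30 + 10 = 40
  roll 6: 27 = 27
  roll 7: 27 = 27
  roll 8: 26 = 26
  roll 9: 21 = 21
This matches the lower bound, so 9 is optimal.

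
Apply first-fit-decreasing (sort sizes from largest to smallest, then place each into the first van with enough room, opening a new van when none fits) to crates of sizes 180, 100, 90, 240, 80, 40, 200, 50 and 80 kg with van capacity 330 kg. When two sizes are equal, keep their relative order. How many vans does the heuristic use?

4

Sorted descending: 240, 200, 180, 100, 90, 80, 80, 50, 40.
  240 → van 1 (new)  [load 240/330]
  200 → van 2 (new)  [load 200/330]
  180 → van 3 (new)  [load 180/330]
  100 → van 2  [load 300/330]
  90 → van 1  [load 330/330]
  80 → van 3  [load 260/330]
  80 → van 4 (new)  [load 80/330]
  50 → van 3  [load 310/330]
  40 → van 4  [load 120/330]
4 vans opened.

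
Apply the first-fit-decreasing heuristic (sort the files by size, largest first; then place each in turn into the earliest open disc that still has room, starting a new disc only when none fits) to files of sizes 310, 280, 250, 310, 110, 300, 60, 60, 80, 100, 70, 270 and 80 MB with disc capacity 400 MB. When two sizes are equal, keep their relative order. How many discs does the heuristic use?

6

Sorted descending: 310, 310, 300, 280, 270, 250, 110, 100, 80, 80, 70, 60, 60.
  310 → disc 1 (new)  [load 310/400]
  310 → disc 2 (new)  [load 310/400]
  300 → disc 3 (new)  [load 300/400]
  280 → disc 4 (new)  [load 280/400]
  270 → disc 5 (new)  [load 270/400]
  250 → disc 6 (new)  [load 250/400]
  110 → disc 4  [load 390/400]
  100 → disc 3  [load 400/400]
  80 → disc 1  [load 390/400]
  80 → disc 2  [load 390/400]
  70 → disc 5  [load 340/400]
  60 → disc 5  [load 400/400]
  60 → disc 6  [load 310/400]
6 discs opened.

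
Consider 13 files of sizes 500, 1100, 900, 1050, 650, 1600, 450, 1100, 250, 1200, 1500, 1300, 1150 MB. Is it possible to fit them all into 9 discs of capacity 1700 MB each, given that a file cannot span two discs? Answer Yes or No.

Yes

A valid assignment using 9 discs:
  disc 1: 1600 = 1600
  disc 2: 1500 = 1500
  disc 3: 1300 + 250 = 1550
  disc 4: 1200 + 500 = 1700
  disc 5: 1150 + 450 = 1600
  disc 6: 1100 = 1100
  disc 7: 1100 = 1100
  disc 8: 1050 + 650 = 1700
  disc 9: 900 = 900
Every load is within 1700 MB, so 9 discs suffice.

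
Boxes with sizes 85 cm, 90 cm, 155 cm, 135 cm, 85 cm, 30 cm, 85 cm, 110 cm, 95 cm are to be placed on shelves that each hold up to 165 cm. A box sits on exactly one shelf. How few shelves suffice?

8

Total = 155 + 135 + 110 + 95 + 90 + 85 + 85 + 85 + 30 = 870 cm.
Lower bound: ⌈870/165⌉ = 6 shelves.
Also, 8 boxes each exceed 165/2 cm, and no two of those can share a shelf, so at least 8 shelves are needed.
A packing using 8 shelves:
  shelf 1: 155 = 155
  shelf 2: 135 + 30 = 165
  shelf 3: 110 = 110
  shelf 4: 95 = 95
  shelf 5: 90 = 90
  shelf 6: 85 = 85
  shelf 7: 85 = 85
  shelf 8: 85 = 85
This matches the lower bound, so 8 is optimal.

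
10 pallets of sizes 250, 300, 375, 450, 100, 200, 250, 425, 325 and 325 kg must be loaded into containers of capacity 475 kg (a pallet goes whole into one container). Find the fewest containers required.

8

Total = 450 + 425 + 375 + 325 + 325 + 300 + 250 + 250 + 200 + 100 = 3000 kg.
Lower bound: ⌈3000/475⌉ = 7 containers.
Also, 8 pallets each exceed 475/2 kg, and no two of those can share a container, so at least 8 containers are needed.
A packing using 8 containers:
  container 1: 450 = 450
  container 2: 425 = 425
  container 3: 375 + 100 = 475
  container 4: 325 = 325
  container 5: 325 = 325
  container 6: 300 = 300
  container 7: 250 + 200 = 450
  container 8: 250 = 250
This matches the lower bound, so 8 is optimal.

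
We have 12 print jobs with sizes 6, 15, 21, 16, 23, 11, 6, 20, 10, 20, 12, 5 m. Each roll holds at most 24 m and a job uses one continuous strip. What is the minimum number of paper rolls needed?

Total = 23 + 21 + 20 + 20 + 16 + 15 + 12 + 11 + 10 + 6 + 6 + 5 = 165 m.
Lower bound: ⌈165/24⌉ = 7 paper rolls.
A packing using 8 paper rolls:
  roll 1: 23 = 23
  roll 2: 21 = 21
  roll 3: 20 = 20
  roll 4: 20 = 20
  roll 5: 16 + 6 = 22
  roll 6: 15 + 6 = 21
  roll 7: 12 + 11 = 23
  roll 8: 10 + 5 = 15
No arrangement into 7 paper rolls stays within capacity, so 8 is optimal.

8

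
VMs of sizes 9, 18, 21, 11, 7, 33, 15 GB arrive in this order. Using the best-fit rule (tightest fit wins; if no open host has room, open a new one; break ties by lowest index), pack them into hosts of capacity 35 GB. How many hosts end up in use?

4

  9 → host 1 (new)  [load 9/35]
  18 → host 1  [load 27/35]
  21 → host 2 (new)  [load 21/35]
  11 → host 2  [load 32/35]
  7 → host 1  [load 34/35]
  33 → host 3 (new)  [load 33/35]
  15 → host 4 (new)  [load 15/35]
4 hosts opened.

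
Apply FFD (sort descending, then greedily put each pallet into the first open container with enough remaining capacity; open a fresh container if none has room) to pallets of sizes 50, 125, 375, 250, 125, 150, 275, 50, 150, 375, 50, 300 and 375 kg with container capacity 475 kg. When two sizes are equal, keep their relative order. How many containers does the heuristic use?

7

Sorted descending: 375, 375, 375, 300, 275, 250, 150, 150, 125, 125, 50, 50, 50.
  375 → container 1 (new)  [load 375/475]
  375 → container 2 (new)  [load 375/475]
  375 → container 3 (new)  [load 375/475]
  300 → container 4 (new)  [load 300/475]
  275 → container 5 (new)  [load 275/475]
  250 → container 6 (new)  [load 250/475]
  150 → container 4  [load 450/475]
  150 → container 5  [load 425/475]
  125 → container 6  [load 375/475]
  125 → container 7 (new)  [load 125/475]
  50 → container 1  [load 425/475]
  50 → container 1  [load 475/475]
  50 → container 2  [load 425/475]
7 containers opened.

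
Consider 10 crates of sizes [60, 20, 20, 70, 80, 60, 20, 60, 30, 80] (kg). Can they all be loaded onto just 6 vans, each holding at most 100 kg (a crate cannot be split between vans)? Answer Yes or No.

Yes

A valid assignment using 6 vans:
  van 1: 80 + 20 = 100
  van 2: 80 + 20 = 100
  van 3: 70 + 30 = 100
  van 4: 60 + 20 = 80
  van 5: 60 = 60
  van 6: 60 = 60
Every load is within 100 kg, so 6 vans suffice.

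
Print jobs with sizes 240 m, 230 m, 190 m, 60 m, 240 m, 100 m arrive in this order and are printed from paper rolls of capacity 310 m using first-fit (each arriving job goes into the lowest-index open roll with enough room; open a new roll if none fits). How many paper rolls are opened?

  240 → roll 1 (new)  [load 240/310]
  230 → roll 2 (new)  [load 230/310]
  190 → roll 3 (new)  [load 190/310]
  60 → roll 1  [load 300/310]
  240 → roll 4 (new)  [load 240/310]
  100 → roll 3  [load 290/310]
4 paper rolls opened.

4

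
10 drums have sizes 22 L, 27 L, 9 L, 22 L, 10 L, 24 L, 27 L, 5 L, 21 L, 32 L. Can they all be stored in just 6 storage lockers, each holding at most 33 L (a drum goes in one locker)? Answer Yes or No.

Total = 199 L; ⌈199/33⌉ = 7.
At least 7 storage lockers are required, but only 6 are allowed.

No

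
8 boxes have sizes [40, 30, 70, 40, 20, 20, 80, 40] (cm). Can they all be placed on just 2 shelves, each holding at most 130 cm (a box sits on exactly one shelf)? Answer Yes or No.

No

Total = 340 cm; ⌈340/130⌉ = 3.
At least 3 shelves are required, but only 2 are allowed.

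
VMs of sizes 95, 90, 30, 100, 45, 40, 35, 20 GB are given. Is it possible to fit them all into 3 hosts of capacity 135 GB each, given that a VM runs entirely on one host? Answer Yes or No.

No

Total = 455 GB; ⌈455/135⌉ = 4.
At least 4 hosts are required, but only 3 are allowed.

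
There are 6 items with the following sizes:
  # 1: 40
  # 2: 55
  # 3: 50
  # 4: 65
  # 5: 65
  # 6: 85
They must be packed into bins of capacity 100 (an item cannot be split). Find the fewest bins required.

5

Total = 85 + 65 + 65 + 55 + 50 + 40 = 360.
Lower bound: ⌈360/100⌉ = 4 bins.
A packing using 5 bins:
  bin 1: 85 = 85
  bin 2: 65 = 65
  bin 3: 65 = 65
  bin 4: 55 + 40 = 95
  bin 5: 50 = 50
No arrangement into 4 bins stays within capacity, so 5 is optimal.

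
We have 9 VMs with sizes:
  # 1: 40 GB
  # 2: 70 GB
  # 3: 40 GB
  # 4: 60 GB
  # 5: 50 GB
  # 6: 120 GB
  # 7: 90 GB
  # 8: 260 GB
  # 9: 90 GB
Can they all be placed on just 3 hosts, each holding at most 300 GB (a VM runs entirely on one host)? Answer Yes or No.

A valid assignment using 3 hosts:
  host 1: 260 + 40 = 300
  host 2: 120 + 90 + 90 = 300
  host 3: 70 + 60 + 50 + 40 = 220
Every load is within 300 GB, so 3 hosts suffice.

Yes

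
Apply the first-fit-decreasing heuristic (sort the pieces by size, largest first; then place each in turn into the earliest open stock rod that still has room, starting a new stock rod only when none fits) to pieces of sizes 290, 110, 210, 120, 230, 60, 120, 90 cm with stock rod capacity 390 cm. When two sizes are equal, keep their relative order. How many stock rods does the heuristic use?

Sorted descending: 290, 230, 210, 120, 120, 110, 90, 60.
  290 → stock rod 1 (new)  [load 290/390]
  230 → stock rod 2 (new)  [load 230/390]
  210 → stock rod 3 (new)  [load 210/390]
  120 → stock rod 2  [load 350/390]
  120 → stock rod 3  [load 330/390]
  110 → stock rod 4 (new)  [load 110/390]
  90 → stock rod 1  [load 380/390]
  60 → stock rod 3  [load 390/390]
4 stock rods opened.

4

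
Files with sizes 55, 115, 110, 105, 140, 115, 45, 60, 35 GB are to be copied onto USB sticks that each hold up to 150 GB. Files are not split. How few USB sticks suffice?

6

Total = 140 + 115 + 115 + 110 + 105 + 60 + 55 + 45 + 35 = 780 GB.
Lower bound: ⌈780/150⌉ = 6 USB sticks.
A packing using 6 USB sticks:
  USB stick 1: 140 = 140
  USB stick 2: 115 + 35 = 150
  USB stick 3: 115 = 115
  USB stick 4: 110 = 110
  USB stick 5: 105 + 45 = 150
  USB stick 6: 60 + 55 = 115
This matches the lower bound, so 6 is optimal.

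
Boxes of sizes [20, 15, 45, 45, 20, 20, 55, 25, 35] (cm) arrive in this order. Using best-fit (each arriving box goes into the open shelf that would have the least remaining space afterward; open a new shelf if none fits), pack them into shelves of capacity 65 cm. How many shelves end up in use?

  20 → shelf 1 (new)  [load 20/65]
  15 → shelf 1  [load 35/65]
  45 → shelf 2 (new)  [load 45/65]
  45 → shelf 3 (new)  [load 45/65]
  20 → shelf 2  [load 65/65]
  20 → shelf 3  [load 65/65]
  55 → shelf 4 (new)  [load 55/65]
  25 → shelf 1  [load 60/65]
  35 → shelf 5 (new)  [load 35/65]
5 shelves opened.

5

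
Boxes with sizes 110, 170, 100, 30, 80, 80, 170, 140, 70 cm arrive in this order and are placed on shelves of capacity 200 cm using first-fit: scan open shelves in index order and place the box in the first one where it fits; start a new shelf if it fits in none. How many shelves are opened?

  110 → shelf 1 (new)  [load 110/200]
  170 → shelf 2 (new)  [load 170/200]
  100 → shelf 3 (new)  [load 100/200]
  30 → shelf 1  [load 140/200]
  80 → shelf 3  [load 180/200]
  80 → shelf 4 (new)  [load 80/200]
  170 → shelf 5 (new)  [load 170/200]
  140 → shelf 6 (new)  [load 140/200]
  70 → shelf 4  [load 150/200]
6 shelves opened.

6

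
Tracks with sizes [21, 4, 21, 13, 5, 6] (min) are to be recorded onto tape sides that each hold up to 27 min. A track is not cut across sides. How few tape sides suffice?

Total = 21 + 21 + 13 + 6 + 5 + 4 = 70 min.
Lower bound: ⌈70/27⌉ = 3 tape sides.
A packing using 3 tape sides:
  side 1: 21 + 6 = 27
  side 2: 21 + 5 = 26
  side 3: 13 + 4 = 17
This matches the lower bound, so 3 is optimal.

3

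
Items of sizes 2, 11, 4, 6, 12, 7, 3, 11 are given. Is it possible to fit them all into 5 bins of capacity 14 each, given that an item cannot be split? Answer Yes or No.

A valid assignment using 5 bins:
  bin 1: 12 + 2 = 14
  bin 2: 11 + 3 = 14
  bin 3: 11 = 11
  bin 4: 7 + 6 = 13
  bin 5: 4 = 4
Every load is within 14, so 5 bins suffice.

Yes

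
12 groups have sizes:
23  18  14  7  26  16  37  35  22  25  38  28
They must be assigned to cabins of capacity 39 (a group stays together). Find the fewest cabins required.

9

Total = 38 + 37 + 35 + 28 + 26 + 25 + 23 + 22 + 18 + 16 + 14 + 7 = 289.
Lower bound: ⌈289/39⌉ = 8 cabins.
A packing using 9 cabins:
  cabin 1: 38 = 38
  cabin 2: 37 = 37
  cabin 3: 35 = 35
  cabin 4: 28 + 7 = 35
  cabin 5: 26 = 26
  cabin 6: 25 + 14 = 39
  cabin 7: 23 + 16 = 39
  cabin 8: 22 = 22
  cabin 9: 18 = 18
No arrangement into 8 cabins stays within capacity, so 9 is optimal.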